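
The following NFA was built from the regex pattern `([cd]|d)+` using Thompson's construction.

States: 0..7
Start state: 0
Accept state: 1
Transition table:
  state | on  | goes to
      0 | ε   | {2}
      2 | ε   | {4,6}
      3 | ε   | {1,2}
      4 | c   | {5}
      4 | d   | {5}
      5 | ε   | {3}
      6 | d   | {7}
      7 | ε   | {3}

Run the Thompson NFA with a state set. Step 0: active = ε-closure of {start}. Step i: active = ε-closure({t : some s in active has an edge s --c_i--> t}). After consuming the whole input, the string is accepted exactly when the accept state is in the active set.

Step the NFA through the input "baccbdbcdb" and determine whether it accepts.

Answer: REJECT

Derivation:
start: ε-closure({0}) = {0,2,4,6}
'b' @ 1: {}  — dead — no transitions
rest 'accbdbcdb' ignored (set empty)
final: {}; accept 1 not in set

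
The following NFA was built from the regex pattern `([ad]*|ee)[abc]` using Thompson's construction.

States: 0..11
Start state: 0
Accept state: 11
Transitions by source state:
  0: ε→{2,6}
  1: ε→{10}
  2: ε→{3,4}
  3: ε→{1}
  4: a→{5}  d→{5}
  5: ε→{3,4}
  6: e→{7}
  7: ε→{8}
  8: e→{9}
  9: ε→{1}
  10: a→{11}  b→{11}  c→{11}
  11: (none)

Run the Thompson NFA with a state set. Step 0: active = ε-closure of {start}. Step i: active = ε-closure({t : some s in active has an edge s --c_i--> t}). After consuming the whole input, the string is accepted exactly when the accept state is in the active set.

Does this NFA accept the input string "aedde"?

Answer: REJECT

Derivation:
S₀ = ε-closure({0}) = {0,1,2,3,4,6,10}
'a' @ 1: {1,3,4,5,10,11}  (accept∈set)
'e' @ 2: {}  — no active states
rest 'dde' ignored (set empty)
final: {}; accept 11 not in set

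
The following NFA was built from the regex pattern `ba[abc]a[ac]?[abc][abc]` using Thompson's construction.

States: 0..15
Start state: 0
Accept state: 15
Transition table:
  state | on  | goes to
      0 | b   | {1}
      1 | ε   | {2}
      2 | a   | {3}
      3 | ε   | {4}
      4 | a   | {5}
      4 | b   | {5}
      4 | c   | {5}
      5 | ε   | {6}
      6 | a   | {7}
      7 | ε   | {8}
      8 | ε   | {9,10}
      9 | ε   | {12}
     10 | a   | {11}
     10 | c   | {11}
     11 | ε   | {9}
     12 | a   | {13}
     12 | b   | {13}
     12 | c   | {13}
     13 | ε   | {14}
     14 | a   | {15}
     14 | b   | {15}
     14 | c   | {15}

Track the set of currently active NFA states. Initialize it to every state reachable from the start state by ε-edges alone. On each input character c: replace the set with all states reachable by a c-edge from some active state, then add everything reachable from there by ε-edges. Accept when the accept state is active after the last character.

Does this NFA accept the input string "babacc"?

Answer: ACCEPT

Derivation:
initial (ε-close {0}): {0}
'b' @ 1: {1,2}
'a' @ 2: {3,4}
'b' @ 3: {5,6}
'a' @ 4: {7,8,9,10,12}
'c' @ 5: {9,11,12,13,14}
'c' @ 6: {13,14,15}  [accepting]
final: {13,14,15}; accept 15 in set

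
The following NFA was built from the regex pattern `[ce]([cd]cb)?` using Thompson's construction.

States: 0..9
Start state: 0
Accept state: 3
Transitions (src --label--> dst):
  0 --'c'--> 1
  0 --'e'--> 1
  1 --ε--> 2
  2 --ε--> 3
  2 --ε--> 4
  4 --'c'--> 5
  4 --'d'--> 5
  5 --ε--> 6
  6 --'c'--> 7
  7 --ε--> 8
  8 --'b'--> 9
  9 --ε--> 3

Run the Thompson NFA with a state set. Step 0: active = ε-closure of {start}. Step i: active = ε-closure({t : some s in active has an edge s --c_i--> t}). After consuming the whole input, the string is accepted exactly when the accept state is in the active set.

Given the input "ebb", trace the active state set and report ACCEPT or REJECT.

Answer: REJECT

Steps:
initial (ε-close {0}): {0}
'e' @ 1: {1,2,3,4}  ✓accept
'b' @ 2: {}  — no active states
rest 'b' ignored (set empty)
end set {} — state 3 not in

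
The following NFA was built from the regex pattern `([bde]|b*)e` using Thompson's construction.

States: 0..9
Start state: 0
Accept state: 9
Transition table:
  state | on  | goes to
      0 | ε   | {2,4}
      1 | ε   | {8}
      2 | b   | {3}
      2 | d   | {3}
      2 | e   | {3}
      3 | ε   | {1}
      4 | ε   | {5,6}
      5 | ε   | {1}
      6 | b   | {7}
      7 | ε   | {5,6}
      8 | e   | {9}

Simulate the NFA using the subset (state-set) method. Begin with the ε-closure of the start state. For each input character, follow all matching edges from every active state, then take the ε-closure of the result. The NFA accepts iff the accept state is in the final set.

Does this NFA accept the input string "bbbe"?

S₀ = ε-closure({0}) = {0,1,2,4,5,6,8}
'b' @ 1: {1,3,5,6,7,8}
'b' @ 2: {1,5,6,7,8}
'b' @ 3: {1,5,6,7,8}
'e' @ 4: {9}  ✓accept
final: {9}; accept 9 in set

Answer: ACCEPT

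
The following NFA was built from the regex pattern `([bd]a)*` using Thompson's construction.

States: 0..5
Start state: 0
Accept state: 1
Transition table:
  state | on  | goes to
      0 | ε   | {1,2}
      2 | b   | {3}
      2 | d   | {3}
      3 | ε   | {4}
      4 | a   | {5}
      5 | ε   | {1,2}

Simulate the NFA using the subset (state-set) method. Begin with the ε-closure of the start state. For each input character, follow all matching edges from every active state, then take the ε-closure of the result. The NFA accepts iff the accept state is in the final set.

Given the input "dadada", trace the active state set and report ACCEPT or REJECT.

start: ε-closure({0}) = {0,1,2}
'd' @ 1: {3,4}
'a' @ 2: {1,2,5}  ✓accept
'd' @ 3: {3,4}
'a' @ 4: {1,2,5}  ✓accept
'd' @ 5: {3,4}
'a' @ 6: {1,2,5}  ✓accept
end set {1,2,5} — state 1 in

Answer: ACCEPT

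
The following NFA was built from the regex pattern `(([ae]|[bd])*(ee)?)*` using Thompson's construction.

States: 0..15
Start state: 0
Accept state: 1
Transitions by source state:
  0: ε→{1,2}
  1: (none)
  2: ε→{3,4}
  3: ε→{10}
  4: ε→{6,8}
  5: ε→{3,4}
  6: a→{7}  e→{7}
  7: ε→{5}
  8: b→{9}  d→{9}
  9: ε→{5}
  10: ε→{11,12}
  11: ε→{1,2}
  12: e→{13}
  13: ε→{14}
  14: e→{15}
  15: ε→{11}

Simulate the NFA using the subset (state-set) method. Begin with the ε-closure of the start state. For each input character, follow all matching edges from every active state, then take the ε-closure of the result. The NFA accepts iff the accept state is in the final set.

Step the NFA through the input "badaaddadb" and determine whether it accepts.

Answer: ACCEPT

Trace:
initial (ε-close {0}): {0,1,2,3,4,6,8,10,11,12}
'b' @ 1: {1,2,3,4,5,6,8,9,10,11,12}  [accepting]
'a' @ 2: {1,2,3,4,5,6,7,8,10,11,12}  [accepting]
'd' @ 3: {1,2,3,4,5,6,8,9,10,11,12}  [accepting]
'a' @ 4: {1,2,3,4,5,6,7,8,10,11,12}  [accepting]
'a' @ 5: {1,2,3,4,5,6,7,8,10,11,12}  [accepting]
'd' @ 6: {1,2,3,4,5,6,8,9,10,11,12}  [accepting]
'd' @ 7: {1,2,3,4,5,6,8,9,10,11,12}  [accepting]
'a' @ 8: {1,2,3,4,5,6,7,8,10,11,12}  [accepting]
'd' @ 9: {1,2,3,4,5,6,8,9,10,11,12}  [accepting]
'b' @ 10: {1,2,3,4,5,6,8,9,10,11,12}  [accepting]
end set {1,2,3,4,5,6,8,9,10,11,12} — state 1 in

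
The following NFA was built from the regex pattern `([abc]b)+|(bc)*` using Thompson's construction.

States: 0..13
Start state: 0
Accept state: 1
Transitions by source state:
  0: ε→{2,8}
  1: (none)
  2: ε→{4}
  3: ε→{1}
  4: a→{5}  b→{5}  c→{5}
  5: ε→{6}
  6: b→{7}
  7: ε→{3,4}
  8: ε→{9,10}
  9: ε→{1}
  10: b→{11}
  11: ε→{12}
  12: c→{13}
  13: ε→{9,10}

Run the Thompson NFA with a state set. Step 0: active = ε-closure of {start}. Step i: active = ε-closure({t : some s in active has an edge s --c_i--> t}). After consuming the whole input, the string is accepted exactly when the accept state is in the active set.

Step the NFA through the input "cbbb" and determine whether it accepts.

Answer: ACCEPT

Trace:
start: ε-closure({0}) = {0,1,2,4,8,9,10}
'c' @ 1: {5,6}
'b' @ 2: {1,3,4,7}  (accept∈set)
'b' @ 3: {5,6}
'b' @ 4: {1,3,4,7}  (accept∈set)
end set {1,3,4,7} — state 1 in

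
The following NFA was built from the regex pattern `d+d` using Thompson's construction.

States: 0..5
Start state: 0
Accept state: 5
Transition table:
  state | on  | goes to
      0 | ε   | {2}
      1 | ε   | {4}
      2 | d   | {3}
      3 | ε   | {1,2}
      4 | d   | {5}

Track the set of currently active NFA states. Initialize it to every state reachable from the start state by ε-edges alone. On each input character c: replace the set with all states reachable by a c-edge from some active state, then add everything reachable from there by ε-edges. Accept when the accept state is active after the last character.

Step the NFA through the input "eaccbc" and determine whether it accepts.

Answer: REJECT

Derivation:
initial (ε-close {0}): {0,2}
'e' @ 1: {}  — dead — no transitions
rest 'accbc' ignored (set empty)
final: {}; accept 5 not in set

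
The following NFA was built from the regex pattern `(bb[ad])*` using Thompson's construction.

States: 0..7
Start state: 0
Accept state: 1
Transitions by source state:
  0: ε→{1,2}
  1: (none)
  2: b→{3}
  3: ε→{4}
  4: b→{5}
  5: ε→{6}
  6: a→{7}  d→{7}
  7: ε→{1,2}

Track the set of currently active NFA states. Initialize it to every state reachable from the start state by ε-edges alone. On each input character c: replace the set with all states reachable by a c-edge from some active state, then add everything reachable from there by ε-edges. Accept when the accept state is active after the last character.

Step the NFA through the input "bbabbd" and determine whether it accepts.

Answer: ACCEPT

Derivation:
S₀ = ε-closure({0}) = {0,1,2}
'b' @ 1: {3,4}
'b' @ 2: {5,6}
'a' @ 3: {1,2,7}  (accept∈set)
'b' @ 4: {3,4}
'b' @ 5: {5,6}
'd' @ 6: {1,2,7}  (accept∈set)
after full input: {1,2,7}  (accept=1 in)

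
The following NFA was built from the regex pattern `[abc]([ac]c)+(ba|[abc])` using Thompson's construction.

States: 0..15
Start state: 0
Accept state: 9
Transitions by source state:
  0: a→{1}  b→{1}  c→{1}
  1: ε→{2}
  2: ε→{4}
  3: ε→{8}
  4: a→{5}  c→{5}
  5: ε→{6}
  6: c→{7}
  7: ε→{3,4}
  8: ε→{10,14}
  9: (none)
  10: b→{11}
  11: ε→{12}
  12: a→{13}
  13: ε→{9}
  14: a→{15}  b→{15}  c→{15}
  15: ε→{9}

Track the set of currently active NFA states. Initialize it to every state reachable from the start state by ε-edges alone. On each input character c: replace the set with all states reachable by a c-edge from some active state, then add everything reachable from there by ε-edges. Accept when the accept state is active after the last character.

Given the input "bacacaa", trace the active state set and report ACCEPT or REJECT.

initial (ε-close {0}): {0}
'b' @ 1: {1,2,4}
'a' @ 2: {5,6}
'c' @ 3: {3,4,7,8,10,14}
'a' @ 4: {5,6,9,15}  [accepting]
'c' @ 5: {3,4,7,8,10,14}
'a' @ 6: {5,6,9,15}  [accepting]
'a' @ 7: {}  — state set empty
after full input: {}  (accept=9 not in)

Answer: REJECT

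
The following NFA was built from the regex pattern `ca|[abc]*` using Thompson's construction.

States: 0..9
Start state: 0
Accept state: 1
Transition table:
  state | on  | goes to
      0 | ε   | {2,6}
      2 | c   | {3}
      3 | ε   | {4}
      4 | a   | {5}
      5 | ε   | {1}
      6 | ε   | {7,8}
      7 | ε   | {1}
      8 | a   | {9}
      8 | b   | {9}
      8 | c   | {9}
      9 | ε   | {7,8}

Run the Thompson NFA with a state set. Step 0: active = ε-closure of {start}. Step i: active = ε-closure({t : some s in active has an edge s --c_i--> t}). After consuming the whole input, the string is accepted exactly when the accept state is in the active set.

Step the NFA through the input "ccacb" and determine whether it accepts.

S₀ = ε-closure({0}) = {0,1,2,6,7,8}
'c' @ 1: {1,3,4,7,8,9}  ✓accept
'c' @ 2: {1,7,8,9}  ✓accept
'a' @ 3: {1,7,8,9}  ✓accept
'c' @ 4: {1,7,8,9}  ✓accept
'b' @ 5: {1,7,8,9}  ✓accept
final: {1,7,8,9}; accept 1 in set

Answer: ACCEPT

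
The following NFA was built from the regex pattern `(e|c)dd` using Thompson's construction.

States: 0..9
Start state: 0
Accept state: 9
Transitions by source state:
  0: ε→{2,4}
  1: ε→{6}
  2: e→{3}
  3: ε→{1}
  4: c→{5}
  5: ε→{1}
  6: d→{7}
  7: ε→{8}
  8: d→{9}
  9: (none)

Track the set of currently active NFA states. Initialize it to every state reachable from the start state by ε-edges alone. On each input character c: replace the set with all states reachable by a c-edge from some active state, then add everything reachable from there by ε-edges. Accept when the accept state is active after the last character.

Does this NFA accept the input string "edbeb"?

S₀ = ε-closure({0}) = {0,2,4}
'e' @ 1: {1,3,6}
'd' @ 2: {7,8}
'b' @ 3: {}  — dead — no transitions
rest 'eb' ignored (set empty)
final: {}; accept 9 not in set

Answer: REJECT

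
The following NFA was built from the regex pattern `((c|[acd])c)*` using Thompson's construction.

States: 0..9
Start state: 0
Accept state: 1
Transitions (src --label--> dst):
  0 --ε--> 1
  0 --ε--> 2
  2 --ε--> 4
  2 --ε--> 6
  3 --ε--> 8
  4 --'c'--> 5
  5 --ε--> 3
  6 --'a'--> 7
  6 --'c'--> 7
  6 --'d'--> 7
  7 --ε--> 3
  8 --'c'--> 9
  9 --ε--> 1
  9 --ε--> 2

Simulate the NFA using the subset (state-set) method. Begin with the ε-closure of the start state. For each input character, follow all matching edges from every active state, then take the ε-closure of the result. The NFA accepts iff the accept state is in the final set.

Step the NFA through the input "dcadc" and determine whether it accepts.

initial (ε-close {0}): {0,1,2,4,6}
'd' @ 1: {3,7,8}
'c' @ 2: {1,2,4,6,9}  (accept∈set)
'a' @ 3: {3,7,8}
'd' @ 4: {}  — dead — no transitions
rest 'c' ignored (set empty)
after full input: {}  (accept=1 not in)

Answer: REJECT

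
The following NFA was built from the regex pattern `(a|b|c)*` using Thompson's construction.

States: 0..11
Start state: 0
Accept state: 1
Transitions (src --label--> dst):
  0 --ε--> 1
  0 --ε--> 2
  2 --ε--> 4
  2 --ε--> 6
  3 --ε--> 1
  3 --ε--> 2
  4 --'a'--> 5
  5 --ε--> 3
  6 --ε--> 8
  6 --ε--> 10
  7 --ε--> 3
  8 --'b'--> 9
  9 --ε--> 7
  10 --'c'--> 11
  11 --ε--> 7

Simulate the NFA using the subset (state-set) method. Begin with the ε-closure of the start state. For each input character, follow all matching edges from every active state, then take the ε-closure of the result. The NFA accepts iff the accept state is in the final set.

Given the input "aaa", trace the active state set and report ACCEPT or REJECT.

Answer: ACCEPT

Steps:
initial (ε-close {0}): {0,1,2,4,6,8,10}
'a' @ 1: {1,2,3,4,5,6,8,10}  ✓accept
'a' @ 2: {1,2,3,4,5,6,8,10}  ✓accept
'a' @ 3: {1,2,3,4,5,6,8,10}  ✓accept
final: {1,2,3,4,5,6,8,10}; accept 1 in set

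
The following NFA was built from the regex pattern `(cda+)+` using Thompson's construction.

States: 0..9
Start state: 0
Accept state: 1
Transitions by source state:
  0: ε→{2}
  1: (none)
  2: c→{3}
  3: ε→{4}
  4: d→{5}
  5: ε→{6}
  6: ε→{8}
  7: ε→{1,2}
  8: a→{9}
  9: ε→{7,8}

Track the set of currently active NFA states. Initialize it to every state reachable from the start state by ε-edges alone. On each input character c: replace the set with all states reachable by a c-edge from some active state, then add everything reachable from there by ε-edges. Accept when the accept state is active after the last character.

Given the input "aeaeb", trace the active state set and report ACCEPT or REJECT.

initial (ε-close {0}): {0,2}
'a' @ 1: {}  — no active states
rest 'eaeb' ignored (set empty)
end set {} — state 1 not in

Answer: REJECT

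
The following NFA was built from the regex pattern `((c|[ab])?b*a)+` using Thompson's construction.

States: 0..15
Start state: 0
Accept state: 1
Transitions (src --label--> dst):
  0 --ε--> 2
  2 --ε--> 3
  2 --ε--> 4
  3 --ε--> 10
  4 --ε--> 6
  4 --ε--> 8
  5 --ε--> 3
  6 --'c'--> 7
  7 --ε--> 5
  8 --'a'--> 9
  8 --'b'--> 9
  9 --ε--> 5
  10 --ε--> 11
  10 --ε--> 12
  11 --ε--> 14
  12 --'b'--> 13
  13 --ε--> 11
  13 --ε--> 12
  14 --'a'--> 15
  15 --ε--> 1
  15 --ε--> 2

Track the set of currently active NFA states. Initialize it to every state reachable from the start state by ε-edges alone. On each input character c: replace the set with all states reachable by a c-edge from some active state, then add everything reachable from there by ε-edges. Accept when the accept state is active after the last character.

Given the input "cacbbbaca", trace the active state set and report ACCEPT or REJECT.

start: ε-closure({0}) = {0,2,3,4,6,8,10,11,12,14}
'c' @ 1: {3,5,7,10,11,12,14}
'a' @ 2: {1,2,3,4,6,8,10,11,12,14,15}  (accept∈set)
'c' @ 3: {3,5,7,10,11,12,14}
'b' @ 4: {11,12,13,14}
'b' @ 5: {11,12,13,14}
'b' @ 6: {11,12,13,14}
'a' @ 7: {1,2,3,4,6,8,10,11,12,14,15}  (accept∈set)
'c' @ 8: {3,5,7,10,11,12,14}
'a' @ 9: {1,2,3,4,6,8,10,11,12,14,15}  (accept∈set)
end set {1,2,3,4,6,8,10,11,12,14,15} — state 1 in

Answer: ACCEPT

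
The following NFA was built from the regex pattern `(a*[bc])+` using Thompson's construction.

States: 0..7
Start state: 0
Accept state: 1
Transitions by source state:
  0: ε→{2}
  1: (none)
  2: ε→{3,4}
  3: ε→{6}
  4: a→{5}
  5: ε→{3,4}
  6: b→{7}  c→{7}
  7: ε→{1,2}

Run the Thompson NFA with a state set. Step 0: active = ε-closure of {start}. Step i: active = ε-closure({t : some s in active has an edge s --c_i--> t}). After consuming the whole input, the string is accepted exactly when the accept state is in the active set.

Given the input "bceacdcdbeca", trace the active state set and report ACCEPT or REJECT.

S₀ = ε-closure({0}) = {0,2,3,4,6}
'b' @ 1: {1,2,3,4,6,7}  ✓accept
'c' @ 2: {1,2,3,4,6,7}  ✓accept
'e' @ 3: {}  — state set empty
rest 'acdcdbeca' ignored (set empty)
final: {}; accept 1 not in set

Answer: REJECT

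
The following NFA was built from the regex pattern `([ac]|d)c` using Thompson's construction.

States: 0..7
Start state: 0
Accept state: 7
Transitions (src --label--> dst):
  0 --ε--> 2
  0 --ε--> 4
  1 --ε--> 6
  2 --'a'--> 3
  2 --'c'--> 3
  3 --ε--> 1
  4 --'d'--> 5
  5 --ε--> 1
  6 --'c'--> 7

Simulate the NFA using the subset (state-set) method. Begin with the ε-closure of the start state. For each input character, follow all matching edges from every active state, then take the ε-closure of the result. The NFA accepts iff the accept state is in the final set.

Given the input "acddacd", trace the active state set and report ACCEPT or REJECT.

Answer: REJECT

Derivation:
S₀ = ε-closure({0}) = {0,2,4}
'a' @ 1: {1,3,6}
'c' @ 2: {7}  ✓accept
'd' @ 3: {}  — no active states
rest 'dacd' ignored (set empty)
final: {}; accept 7 not in set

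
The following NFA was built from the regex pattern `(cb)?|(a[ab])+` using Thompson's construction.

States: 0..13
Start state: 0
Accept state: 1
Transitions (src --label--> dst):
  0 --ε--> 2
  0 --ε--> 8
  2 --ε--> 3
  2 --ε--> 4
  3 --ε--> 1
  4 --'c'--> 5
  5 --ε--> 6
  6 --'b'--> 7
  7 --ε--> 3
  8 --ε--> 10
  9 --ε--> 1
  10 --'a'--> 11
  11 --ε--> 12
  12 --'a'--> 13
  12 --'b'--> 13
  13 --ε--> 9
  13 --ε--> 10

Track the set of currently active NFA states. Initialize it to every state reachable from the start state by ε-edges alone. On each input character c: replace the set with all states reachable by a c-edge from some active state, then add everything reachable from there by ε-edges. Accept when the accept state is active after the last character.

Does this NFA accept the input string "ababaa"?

Answer: ACCEPT

Derivation:
initial (ε-close {0}): {0,1,2,3,4,8,10}
'a' @ 1: {11,12}
'b' @ 2: {1,9,10,13}  ✓accept
'a' @ 3: {11,12}
'b' @ 4: {1,9,10,13}  ✓accept
'a' @ 5: {11,12}
'a' @ 6: {1,9,10,13}  ✓accept
after full input: {1,9,10,13}  (accept=1 in)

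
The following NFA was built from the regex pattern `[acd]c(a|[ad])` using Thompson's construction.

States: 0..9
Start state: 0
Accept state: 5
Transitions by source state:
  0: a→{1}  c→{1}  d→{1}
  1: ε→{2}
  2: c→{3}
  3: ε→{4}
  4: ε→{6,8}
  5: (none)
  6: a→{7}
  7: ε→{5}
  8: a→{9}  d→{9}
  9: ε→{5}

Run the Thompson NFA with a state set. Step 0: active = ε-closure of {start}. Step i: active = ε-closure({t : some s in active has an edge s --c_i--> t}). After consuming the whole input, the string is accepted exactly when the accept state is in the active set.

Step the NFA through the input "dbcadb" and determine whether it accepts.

S₀ = ε-closure({0}) = {0}
'd' @ 1: {1,2}
'b' @ 2: {}  — state set empty
rest 'cadb' ignored (set empty)
after full input: {}  (accept=5 not in)

Answer: REJECT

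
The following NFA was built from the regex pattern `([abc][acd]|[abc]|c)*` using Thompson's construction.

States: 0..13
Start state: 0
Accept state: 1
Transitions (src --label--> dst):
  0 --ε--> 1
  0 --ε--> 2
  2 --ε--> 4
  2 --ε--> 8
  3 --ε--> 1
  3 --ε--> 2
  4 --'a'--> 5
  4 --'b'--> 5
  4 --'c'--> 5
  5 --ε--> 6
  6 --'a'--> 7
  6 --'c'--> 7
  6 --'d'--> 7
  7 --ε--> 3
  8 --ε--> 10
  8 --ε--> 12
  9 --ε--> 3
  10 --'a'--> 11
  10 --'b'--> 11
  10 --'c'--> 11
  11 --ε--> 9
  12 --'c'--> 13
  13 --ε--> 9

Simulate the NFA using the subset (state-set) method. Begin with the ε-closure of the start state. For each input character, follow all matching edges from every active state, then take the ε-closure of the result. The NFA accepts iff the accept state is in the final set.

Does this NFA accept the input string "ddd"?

initial (ε-close {0}): {0,1,2,4,8,10,12}
'd' @ 1: {}  — state set empty
rest 'dd' ignored (set empty)
final: {}; accept 1 not in set

Answer: REJECT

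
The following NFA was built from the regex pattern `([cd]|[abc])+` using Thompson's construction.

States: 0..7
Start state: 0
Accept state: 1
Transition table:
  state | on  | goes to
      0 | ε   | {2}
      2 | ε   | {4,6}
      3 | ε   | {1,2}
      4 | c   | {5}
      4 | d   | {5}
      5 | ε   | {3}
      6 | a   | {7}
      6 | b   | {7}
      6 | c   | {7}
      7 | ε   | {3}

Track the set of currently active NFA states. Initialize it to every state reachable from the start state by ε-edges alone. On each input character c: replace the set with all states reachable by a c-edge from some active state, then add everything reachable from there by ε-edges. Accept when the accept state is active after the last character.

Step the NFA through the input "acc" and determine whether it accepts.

start: ε-closure({0}) = {0,2,4,6}
'a' @ 1: {1,2,3,4,6,7}  ✓accept
'c' @ 2: {1,2,3,4,5,6,7}  ✓accept
'c' @ 3: {1,2,3,4,5,6,7}  ✓accept
final: {1,2,3,4,5,6,7}; accept 1 in set

Answer: ACCEPT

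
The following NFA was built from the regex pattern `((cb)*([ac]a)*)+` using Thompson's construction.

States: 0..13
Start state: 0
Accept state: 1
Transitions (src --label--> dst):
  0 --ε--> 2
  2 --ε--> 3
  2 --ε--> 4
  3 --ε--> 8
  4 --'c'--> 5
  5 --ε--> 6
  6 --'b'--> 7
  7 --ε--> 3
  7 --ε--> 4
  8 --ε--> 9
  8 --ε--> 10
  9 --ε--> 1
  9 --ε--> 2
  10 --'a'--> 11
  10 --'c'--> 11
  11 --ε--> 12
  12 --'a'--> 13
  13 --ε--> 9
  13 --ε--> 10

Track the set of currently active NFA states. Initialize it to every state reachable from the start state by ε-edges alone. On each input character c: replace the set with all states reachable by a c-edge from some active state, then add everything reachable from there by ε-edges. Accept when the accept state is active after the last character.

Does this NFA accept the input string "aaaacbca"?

Answer: ACCEPT

Trace:
initial (ε-close {0}): {0,1,2,3,4,8,9,10}
'a' @ 1: {11,12}
'a' @ 2: {1,2,3,4,8,9,10,13}  (accept∈set)
'a' @ 3: {11,12}
'a' @ 4: {1,2,3,4,8,9,10,13}  (accept∈set)
'c' @ 5: {5,6,11,12}
'b' @ 6: {1,2,3,4,7,8,9,10}  (accept∈set)
'c' @ 7: {5,6,11,12}
'a' @ 8: {1,2,3,4,8,9,10,13}  (accept∈set)
end set {1,2,3,4,8,9,10,13} — state 1 in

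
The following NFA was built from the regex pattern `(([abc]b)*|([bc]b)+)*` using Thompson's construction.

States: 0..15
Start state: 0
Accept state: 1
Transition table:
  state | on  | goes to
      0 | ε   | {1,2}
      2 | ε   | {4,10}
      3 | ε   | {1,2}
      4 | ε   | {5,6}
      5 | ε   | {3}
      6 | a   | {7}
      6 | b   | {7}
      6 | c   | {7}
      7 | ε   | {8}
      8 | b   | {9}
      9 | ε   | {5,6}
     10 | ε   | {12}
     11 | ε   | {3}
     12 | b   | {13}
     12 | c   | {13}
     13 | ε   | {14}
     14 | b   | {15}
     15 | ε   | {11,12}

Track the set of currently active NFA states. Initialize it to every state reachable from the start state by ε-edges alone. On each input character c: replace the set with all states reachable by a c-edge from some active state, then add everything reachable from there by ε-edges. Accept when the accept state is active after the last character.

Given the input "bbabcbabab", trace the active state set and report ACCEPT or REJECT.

Answer: ACCEPT

Derivation:
initial (ε-close {0}): {0,1,2,3,4,5,6,10,12}
'b' @ 1: {7,8,13,14}
'b' @ 2: {1,2,3,4,5,6,9,10,11,12,15}  [accepting]
'a' @ 3: {7,8}
'b' @ 4: {1,2,3,4,5,6,9,10,12}  [accepting]
'c' @ 5: {7,8,13,14}
'b' @ 6: {1,2,3,4,5,6,9,10,11,12,15}  [accepting]
'a' @ 7: {7,8}
'b' @ 8: {1,2,3,4,5,6,9,10,12}  [accepting]
'a' @ 9: {7,8}
'b' @ 10: {1,2,3,4,5,6,9,10,12}  [accepting]
after full input: {1,2,3,4,5,6,9,10,12}  (accept=1 in)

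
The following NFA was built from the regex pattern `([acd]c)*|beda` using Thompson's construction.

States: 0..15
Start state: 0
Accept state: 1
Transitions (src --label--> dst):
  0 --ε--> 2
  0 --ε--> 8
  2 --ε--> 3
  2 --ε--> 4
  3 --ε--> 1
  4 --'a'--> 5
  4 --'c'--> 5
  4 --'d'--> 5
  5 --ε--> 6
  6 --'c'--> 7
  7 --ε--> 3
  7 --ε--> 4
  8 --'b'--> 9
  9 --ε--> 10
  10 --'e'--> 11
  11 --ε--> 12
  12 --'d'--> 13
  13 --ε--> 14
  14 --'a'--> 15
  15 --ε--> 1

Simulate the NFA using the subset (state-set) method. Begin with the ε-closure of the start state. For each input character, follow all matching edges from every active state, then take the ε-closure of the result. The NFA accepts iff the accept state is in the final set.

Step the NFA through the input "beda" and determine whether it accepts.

initial (ε-close {0}): {0,1,2,3,4,8}
'b' @ 1: {9,10}
'e' @ 2: {11,12}
'd' @ 3: {13,14}
'a' @ 4: {1,15}  [accepting]
final: {1,15}; accept 1 in set

Answer: ACCEPT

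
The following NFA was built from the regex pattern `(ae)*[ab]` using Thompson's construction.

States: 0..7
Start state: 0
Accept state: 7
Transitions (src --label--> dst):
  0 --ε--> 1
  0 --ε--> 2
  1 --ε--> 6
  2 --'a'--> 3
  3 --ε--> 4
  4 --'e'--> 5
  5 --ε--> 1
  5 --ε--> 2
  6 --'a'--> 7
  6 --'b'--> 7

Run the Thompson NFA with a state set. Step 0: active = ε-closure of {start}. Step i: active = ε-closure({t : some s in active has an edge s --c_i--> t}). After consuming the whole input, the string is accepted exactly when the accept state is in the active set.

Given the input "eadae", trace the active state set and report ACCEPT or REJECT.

S₀ = ε-closure({0}) = {0,1,2,6}
'e' @ 1: {}  — state set empty
rest 'adae' ignored (set empty)
final: {}; accept 7 not in set

Answer: REJECT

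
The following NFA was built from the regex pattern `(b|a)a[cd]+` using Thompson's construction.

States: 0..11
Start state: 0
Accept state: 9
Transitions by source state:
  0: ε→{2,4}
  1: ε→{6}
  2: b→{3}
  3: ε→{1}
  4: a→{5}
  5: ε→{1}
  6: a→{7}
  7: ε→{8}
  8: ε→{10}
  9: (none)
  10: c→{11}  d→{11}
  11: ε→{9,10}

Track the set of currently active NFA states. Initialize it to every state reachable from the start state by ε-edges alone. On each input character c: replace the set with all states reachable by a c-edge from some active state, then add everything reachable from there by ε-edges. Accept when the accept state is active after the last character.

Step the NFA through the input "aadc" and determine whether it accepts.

initial (ε-close {0}): {0,2,4}
'a' @ 1: {1,5,6}
'a' @ 2: {7,8,10}
'd' @ 3: {9,10,11}  ✓accept
'c' @ 4: {9,10,11}  ✓accept
end set {9,10,11} — state 9 in

Answer: ACCEPT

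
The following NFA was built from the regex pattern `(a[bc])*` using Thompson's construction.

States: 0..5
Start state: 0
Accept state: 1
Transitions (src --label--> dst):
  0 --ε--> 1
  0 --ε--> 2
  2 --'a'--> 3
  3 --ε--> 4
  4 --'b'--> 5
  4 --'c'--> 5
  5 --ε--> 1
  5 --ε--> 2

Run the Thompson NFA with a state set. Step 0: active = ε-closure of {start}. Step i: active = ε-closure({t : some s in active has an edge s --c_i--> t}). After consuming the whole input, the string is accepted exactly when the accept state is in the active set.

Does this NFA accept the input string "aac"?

initial (ε-close {0}): {0,1,2}
'a' @ 1: {3,4}
'a' @ 2: {}  — no active states
rest 'c' ignored (set empty)
after full input: {}  (accept=1 not in)

Answer: REJECT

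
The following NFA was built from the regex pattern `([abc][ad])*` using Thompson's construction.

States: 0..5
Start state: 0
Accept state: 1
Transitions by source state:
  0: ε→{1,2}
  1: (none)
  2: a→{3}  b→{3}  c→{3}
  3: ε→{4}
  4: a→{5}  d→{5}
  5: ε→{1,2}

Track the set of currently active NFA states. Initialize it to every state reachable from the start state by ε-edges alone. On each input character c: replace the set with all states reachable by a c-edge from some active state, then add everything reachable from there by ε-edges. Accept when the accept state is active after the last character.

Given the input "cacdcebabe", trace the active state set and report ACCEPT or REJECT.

S₀ = ε-closure({0}) = {0,1,2}
'c' @ 1: {3,4}
'a' @ 2: {1,2,5}  [accepting]
'c' @ 3: {3,4}
'd' @ 4: {1,2,5}  [accepting]
'c' @ 5: {3,4}
'e' @ 6: {}  — no active states
rest 'babe' ignored (set empty)
end set {} — state 1 not in

Answer: REJECT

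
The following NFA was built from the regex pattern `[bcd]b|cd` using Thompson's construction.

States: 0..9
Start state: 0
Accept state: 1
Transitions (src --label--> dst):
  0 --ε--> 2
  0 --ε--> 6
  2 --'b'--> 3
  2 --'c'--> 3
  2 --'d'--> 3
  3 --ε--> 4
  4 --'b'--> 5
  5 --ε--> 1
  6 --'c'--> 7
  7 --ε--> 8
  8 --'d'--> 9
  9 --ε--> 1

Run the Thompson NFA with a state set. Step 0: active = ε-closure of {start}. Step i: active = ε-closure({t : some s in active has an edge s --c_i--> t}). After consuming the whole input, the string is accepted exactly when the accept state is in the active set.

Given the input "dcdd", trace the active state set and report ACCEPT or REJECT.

Answer: REJECT

Steps:
start: ε-closure({0}) = {0,2,6}
'd' @ 1: {3,4}
'c' @ 2: {}  — no active states
rest 'dd' ignored (set empty)
end set {} — state 1 not in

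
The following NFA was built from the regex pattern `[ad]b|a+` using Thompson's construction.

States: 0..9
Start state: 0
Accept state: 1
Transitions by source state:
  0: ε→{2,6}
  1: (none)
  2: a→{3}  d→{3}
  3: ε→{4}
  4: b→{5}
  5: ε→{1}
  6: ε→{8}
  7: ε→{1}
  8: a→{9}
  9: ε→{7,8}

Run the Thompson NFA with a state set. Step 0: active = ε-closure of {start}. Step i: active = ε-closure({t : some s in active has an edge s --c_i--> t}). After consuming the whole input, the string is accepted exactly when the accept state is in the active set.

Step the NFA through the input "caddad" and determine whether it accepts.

S₀ = ε-closure({0}) = {0,2,6,8}
'c' @ 1: {}  — no active states
rest 'addad' ignored (set empty)
after full input: {}  (accept=1 not in)

Answer: REJECT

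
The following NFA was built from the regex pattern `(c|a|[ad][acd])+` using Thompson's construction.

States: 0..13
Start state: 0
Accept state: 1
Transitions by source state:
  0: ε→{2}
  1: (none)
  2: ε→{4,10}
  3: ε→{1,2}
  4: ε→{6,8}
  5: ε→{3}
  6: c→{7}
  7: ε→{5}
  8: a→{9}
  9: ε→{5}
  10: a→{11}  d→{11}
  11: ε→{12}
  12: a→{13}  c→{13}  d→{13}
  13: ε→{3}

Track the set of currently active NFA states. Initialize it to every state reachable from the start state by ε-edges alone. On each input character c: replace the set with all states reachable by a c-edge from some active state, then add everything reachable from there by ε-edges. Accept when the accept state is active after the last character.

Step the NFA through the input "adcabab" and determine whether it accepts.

Answer: REJECT

Trace:
start: ε-closure({0}) = {0,2,4,6,8,10}
'a' @ 1: {1,2,3,4,5,6,8,9,10,11,12}  (accept∈set)
'd' @ 2: {1,2,3,4,6,8,10,11,12,13}  (accept∈set)
'c' @ 3: {1,2,3,4,5,6,7,8,10,13}  (accept∈set)
'a' @ 4: {1,2,3,4,5,6,8,9,10,11,12}  (accept∈set)
'b' @ 5: {}  — dead — no transitions
rest 'ab' ignored (set empty)
final: {}; accept 1 not in set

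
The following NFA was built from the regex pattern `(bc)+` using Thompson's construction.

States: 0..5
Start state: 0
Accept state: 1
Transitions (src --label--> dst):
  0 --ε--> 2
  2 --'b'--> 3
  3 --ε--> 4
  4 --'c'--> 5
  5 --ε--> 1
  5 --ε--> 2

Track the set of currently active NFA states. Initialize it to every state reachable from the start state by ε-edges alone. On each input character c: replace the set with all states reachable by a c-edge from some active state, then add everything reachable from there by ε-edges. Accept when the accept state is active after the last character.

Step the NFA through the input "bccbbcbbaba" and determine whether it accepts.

initial (ε-close {0}): {0,2}
'b' @ 1: {3,4}
'c' @ 2: {1,2,5}  ✓accept
'c' @ 3: {}  — state set empty
rest 'bbcbbaba' ignored (set empty)
end set {} — state 1 not in

Answer: REJECT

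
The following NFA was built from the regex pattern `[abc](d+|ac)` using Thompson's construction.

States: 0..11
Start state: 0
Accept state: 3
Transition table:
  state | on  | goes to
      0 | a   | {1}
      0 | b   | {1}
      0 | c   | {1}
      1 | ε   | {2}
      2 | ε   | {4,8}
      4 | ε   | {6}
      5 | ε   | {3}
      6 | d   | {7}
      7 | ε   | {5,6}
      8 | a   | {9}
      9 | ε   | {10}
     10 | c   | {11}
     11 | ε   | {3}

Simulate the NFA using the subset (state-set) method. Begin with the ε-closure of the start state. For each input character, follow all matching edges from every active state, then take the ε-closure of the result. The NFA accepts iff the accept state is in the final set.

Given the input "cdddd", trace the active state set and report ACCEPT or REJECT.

start: ε-closure({0}) = {0}
'c' @ 1: {1,2,4,6,8}
'd' @ 2: {3,5,6,7}  ✓accept
'd' @ 3: {3,5,6,7}  ✓accept
'd' @ 4: {3,5,6,7}  ✓accept
'd' @ 5: {3,5,6,7}  ✓accept
final: {3,5,6,7}; accept 3 in set

Answer: ACCEPT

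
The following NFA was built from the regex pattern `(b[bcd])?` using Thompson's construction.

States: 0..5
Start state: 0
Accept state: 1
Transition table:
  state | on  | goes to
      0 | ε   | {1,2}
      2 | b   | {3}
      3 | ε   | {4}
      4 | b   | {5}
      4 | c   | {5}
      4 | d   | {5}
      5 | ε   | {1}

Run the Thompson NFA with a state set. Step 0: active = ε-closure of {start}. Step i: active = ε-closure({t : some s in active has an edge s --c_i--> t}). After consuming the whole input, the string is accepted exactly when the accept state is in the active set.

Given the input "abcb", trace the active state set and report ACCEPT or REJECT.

start: ε-closure({0}) = {0,1,2}
'a' @ 1: {}  — state set empty
rest 'bcb' ignored (set empty)
after full input: {}  (accept=1 not in)

Answer: REJECT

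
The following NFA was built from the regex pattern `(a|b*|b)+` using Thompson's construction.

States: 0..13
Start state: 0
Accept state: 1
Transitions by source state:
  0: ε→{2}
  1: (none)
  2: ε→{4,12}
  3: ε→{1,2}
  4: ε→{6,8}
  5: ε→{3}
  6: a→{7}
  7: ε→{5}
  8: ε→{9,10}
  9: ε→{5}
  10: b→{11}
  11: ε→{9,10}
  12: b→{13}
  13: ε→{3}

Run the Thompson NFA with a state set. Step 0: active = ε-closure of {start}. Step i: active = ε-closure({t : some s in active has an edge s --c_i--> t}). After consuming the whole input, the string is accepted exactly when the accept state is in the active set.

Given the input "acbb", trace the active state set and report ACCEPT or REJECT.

initial (ε-close {0}): {0,1,2,3,4,5,6,8,9,10,12}
'a' @ 1: {1,2,3,4,5,6,7,8,9,10,12}  [accepting]
'c' @ 2: {}  — dead — no transitions
rest 'bb' ignored (set empty)
end set {} — state 1 not in

Answer: REJECT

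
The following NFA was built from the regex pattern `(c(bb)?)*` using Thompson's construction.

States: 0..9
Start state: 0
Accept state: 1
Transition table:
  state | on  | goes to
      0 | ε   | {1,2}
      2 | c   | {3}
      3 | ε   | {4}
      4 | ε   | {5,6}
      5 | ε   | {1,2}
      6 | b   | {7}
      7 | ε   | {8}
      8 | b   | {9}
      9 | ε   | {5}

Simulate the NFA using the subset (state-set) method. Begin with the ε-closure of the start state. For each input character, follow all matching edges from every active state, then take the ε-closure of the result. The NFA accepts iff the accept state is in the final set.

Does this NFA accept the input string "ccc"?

start: ε-closure({0}) = {0,1,2}
'c' @ 1: {1,2,3,4,5,6}  (accept∈set)
'c' @ 2: {1,2,3,4,5,6}  (accept∈set)
'c' @ 3: {1,2,3,4,5,6}  (accept∈set)
end set {1,2,3,4,5,6} — state 1 in

Answer: ACCEPT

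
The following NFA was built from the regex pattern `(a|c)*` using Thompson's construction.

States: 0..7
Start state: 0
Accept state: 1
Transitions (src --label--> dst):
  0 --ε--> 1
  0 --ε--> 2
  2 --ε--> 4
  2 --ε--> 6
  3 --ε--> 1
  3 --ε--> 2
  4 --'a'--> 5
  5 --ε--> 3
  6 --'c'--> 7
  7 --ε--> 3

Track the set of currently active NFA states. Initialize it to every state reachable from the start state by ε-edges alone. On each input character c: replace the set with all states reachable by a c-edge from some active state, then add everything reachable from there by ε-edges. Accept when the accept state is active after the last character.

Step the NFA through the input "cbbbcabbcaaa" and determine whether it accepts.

Answer: REJECT

Steps:
initial (ε-close {0}): {0,1,2,4,6}
'c' @ 1: {1,2,3,4,6,7}  (accept∈set)
'b' @ 2: {}  — dead — no transitions
rest 'bbcabbcaaa' ignored (set empty)
after full input: {}  (accept=1 not in)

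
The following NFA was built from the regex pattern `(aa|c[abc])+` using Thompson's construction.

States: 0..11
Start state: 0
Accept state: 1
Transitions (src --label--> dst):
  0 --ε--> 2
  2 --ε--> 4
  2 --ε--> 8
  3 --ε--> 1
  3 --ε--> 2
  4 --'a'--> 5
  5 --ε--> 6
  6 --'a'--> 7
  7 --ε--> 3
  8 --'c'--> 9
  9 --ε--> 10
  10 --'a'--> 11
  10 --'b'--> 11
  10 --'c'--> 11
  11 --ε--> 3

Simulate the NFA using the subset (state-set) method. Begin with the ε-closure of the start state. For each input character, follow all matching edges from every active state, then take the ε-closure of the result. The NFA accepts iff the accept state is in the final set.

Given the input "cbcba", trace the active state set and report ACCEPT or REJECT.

Answer: REJECT

Derivation:
S₀ = ε-closure({0}) = {0,2,4,8}
'c' @ 1: {9,10}
'b' @ 2: {1,2,3,4,8,11}  ✓accept
'c' @ 3: {9,10}
'b' @ 4: {1,2,3,4,8,11}  ✓accept
'a' @ 5: {5,6}
final: {5,6}; accept 1 not in set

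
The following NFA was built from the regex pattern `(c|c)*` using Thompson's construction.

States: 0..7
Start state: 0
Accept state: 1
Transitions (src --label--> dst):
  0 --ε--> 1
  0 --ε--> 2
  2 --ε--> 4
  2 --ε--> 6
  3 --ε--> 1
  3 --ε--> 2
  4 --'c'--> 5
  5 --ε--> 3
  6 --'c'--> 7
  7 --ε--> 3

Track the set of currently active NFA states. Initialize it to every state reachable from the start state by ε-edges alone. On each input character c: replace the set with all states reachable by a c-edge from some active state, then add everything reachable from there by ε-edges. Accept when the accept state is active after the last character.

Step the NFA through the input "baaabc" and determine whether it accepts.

initial (ε-close {0}): {0,1,2,4,6}
'b' @ 1: {}  — state set empty
rest 'aaabc' ignored (set empty)
end set {} — state 1 not in

Answer: REJECT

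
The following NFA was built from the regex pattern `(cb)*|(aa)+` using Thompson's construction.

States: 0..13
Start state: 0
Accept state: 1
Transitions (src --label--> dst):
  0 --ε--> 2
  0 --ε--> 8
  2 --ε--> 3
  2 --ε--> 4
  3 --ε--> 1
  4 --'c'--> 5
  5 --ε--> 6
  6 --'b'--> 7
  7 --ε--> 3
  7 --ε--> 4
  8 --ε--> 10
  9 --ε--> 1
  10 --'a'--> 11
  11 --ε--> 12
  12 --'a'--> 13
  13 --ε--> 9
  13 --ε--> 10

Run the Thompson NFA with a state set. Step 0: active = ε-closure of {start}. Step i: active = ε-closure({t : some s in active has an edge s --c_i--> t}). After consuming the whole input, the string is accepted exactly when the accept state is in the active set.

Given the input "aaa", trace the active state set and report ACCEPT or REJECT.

Answer: REJECT

Steps:
S₀ = ε-closure({0}) = {0,1,2,3,4,8,10}
'a' @ 1: {11,12}
'a' @ 2: {1,9,10,13}  [accepting]
'a' @ 3: {11,12}
final: {11,12}; accept 1 not in set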